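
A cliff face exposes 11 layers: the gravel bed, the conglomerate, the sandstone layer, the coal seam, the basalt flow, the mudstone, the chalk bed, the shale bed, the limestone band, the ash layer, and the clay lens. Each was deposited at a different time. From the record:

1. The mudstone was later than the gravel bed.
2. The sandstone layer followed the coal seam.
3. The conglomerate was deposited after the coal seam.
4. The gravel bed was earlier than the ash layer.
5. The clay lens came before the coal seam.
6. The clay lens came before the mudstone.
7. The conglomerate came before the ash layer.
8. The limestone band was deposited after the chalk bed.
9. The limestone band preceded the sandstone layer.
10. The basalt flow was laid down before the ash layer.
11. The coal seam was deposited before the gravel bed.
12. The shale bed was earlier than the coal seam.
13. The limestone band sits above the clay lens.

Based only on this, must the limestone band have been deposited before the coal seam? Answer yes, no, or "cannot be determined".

cannot be determined

No chain of stated constraints runs from the limestone band to the coal seam, and none runs from the coal seam to the limestone band either.
So the relative order of the limestone band and the coal seam is not fixed by the given facts.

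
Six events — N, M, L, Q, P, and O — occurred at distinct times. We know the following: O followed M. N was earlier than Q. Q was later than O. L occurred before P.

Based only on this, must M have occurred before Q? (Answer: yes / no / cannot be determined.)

yes

Chain the constraints: M → O → Q. Each link is directly stated, so M comes before Q.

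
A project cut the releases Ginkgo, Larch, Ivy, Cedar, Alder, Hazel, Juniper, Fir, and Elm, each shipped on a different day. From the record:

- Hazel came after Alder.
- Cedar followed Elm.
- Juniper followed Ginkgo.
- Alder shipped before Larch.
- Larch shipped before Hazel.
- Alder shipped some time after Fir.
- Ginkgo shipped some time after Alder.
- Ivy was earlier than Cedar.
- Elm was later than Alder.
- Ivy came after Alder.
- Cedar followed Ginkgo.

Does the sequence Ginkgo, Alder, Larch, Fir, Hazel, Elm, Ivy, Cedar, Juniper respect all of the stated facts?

no

The constraints require Alder before Ginkgo, but in the proposed sequence Ginkgo appears ahead of Alder. That one violation is enough.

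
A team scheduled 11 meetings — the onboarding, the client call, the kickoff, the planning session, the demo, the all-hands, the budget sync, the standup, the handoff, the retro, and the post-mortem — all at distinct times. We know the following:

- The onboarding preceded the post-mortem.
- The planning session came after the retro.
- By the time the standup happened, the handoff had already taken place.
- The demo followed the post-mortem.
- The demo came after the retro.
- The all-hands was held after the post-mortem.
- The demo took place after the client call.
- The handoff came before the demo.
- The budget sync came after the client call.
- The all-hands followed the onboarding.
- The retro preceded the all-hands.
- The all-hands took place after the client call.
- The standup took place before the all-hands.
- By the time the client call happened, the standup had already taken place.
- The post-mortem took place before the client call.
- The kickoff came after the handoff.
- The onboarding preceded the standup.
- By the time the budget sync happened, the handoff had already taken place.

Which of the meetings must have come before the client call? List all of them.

Directly stated before the client call: the post-mortem and the standup.
The handoff reaches the client call via the handoff → the standup → the client call.
The onboarding reaches the client call via the onboarding → the post-mortem → the client call.

the handoff, the onboarding, the post-mortem, the standup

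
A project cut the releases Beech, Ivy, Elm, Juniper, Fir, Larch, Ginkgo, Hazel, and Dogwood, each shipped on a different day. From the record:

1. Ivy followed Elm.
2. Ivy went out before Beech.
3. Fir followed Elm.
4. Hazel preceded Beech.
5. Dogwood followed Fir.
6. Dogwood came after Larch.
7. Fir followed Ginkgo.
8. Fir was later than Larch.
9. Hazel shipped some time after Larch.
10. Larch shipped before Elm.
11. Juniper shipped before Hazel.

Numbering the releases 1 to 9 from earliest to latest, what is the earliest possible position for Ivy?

3

Elm and Larch must both come before Ivy — 2 forced predecessors.
Nothing else is forced ahead of Ivy, so its earliest slot is position 2 + 1 = 3.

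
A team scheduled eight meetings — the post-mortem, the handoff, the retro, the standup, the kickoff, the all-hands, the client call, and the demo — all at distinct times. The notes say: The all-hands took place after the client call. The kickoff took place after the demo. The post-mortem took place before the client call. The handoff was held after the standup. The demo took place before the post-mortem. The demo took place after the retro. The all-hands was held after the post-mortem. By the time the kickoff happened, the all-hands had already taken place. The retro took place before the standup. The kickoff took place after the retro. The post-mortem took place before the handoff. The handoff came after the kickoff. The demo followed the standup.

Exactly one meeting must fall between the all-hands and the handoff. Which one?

Tracing the constraints gives the all-hands → the kickoff → the handoff, so the kickoff sits after the all-hands and before the handoff.
No other meeting is forced both after the all-hands and before the handoff.

the kickoff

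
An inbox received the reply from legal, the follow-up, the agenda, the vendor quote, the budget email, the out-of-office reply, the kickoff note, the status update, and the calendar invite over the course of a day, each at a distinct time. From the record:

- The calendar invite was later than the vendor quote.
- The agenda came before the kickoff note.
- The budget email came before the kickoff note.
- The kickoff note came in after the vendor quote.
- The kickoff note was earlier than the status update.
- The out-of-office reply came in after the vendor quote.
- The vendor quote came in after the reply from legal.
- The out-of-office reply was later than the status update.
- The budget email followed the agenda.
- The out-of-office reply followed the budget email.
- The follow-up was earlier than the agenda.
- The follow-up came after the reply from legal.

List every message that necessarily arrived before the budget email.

the agenda, the follow-up, the reply from legal

Directly stated before the budget email: the agenda.
The follow-up reaches the budget email via the follow-up → the agenda → the budget email.
The reply from legal reaches the budget email via the reply from legal → the follow-up → the agenda → the budget email.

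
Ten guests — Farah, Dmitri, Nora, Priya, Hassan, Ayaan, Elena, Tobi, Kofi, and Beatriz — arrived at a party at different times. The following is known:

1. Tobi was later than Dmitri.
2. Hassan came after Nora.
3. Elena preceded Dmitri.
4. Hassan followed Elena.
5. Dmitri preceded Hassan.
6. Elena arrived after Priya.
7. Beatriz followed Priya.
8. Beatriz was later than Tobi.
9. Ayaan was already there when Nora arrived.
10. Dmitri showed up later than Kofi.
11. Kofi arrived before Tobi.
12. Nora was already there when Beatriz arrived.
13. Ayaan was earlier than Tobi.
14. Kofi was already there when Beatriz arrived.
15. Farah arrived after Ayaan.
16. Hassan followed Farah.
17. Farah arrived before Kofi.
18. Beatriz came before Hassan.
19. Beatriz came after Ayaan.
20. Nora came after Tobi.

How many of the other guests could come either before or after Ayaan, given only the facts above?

2

Forced after Ayaan: Beatriz, Dmitri, Farah, Hassan, Kofi, Nora, and Tobi.
That leaves Elena and Priya with no forced order relative to Ayaan — 2.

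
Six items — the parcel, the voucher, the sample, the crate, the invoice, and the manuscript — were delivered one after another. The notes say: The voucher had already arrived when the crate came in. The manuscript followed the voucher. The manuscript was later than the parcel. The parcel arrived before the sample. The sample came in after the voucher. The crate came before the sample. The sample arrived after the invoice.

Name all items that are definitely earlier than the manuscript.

Directly stated before the manuscript: the parcel and the voucher.
No chain forces the sample (or any of the others) ahead of the manuscript.

the parcel, the voucher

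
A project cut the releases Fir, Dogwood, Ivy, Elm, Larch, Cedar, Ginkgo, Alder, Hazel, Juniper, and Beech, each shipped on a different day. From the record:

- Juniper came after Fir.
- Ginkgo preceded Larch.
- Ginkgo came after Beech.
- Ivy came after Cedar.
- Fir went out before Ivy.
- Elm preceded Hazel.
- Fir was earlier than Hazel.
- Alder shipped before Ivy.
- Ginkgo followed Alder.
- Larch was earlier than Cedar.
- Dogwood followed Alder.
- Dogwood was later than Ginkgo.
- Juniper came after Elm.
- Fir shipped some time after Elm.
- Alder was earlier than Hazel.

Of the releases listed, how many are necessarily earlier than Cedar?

Directly stated before Cedar: Larch.
Alder reaches Cedar via Alder → Ginkgo → Larch → Cedar.
Beech reaches Cedar via Beech → Ginkgo → Larch → Cedar.
Ginkgo reaches Cedar via Ginkgo → Larch → Cedar.
That's Alder, Beech, Ginkgo, and Larch — 4 in all.

4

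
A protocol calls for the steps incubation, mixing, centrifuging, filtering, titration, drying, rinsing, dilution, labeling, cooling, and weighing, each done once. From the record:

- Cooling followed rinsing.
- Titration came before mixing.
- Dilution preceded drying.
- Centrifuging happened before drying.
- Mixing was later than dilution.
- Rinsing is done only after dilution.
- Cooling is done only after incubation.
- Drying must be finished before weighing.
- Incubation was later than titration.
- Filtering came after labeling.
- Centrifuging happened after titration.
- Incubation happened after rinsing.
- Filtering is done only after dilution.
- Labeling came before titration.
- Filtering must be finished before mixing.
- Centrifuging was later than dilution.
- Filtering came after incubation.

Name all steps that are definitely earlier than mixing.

Directly stated before mixing: dilution, filtering, and titration.
Incubation reaches mixing via incubation → filtering → mixing.
Labeling reaches mixing via labeling → titration → mixing.
Rinsing reaches mixing via rinsing → incubation → filtering → mixing.

dilution, filtering, incubation, labeling, rinsing, titration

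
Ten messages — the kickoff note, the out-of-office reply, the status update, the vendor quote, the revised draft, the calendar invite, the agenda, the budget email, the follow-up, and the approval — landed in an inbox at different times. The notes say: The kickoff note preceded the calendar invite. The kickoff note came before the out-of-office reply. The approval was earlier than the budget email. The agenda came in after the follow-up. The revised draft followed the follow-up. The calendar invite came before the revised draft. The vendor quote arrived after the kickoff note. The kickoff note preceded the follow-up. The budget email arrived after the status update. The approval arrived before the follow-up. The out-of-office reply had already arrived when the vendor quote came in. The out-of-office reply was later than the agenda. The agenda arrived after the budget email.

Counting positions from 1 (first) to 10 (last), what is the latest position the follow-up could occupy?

The follow-up must come before the agenda, the out-of-office reply, the revised draft, and the vendor quote — 4 messages forced after it.
Everything else can be placed before the follow-up in some valid order, so the follow-up can sit as late as position 10 − 4 = 6.

6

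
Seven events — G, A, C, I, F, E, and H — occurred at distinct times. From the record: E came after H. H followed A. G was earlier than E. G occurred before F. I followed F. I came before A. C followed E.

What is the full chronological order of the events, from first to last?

G, F, I, A, H, E, C

The constraints fix every adjacent pair, so only one ordering works:
G → F → I → A → H → E → C.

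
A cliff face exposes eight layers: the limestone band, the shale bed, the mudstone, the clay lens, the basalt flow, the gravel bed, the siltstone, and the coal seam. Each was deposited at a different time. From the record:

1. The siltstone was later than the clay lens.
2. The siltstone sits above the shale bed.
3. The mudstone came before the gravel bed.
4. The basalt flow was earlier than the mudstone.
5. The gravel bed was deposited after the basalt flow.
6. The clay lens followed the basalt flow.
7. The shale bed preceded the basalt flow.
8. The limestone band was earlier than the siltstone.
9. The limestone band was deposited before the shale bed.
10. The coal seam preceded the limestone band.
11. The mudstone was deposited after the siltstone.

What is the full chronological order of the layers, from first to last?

The constraints fix every adjacent pair, so only one ordering works:
the coal seam → the limestone band → the shale bed → the basalt flow → the clay lens → the siltstone → the mudstone → the gravel bed.

the coal seam, the limestone band, the shale bed, the basalt flow, the clay lens, the siltstone, the mudstone, the gravel bed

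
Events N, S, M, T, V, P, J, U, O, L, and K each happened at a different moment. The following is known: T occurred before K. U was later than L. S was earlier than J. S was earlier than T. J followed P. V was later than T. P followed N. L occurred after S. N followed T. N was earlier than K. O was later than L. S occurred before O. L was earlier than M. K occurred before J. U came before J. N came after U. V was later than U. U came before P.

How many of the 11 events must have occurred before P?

5

Directly stated before P: N and U.
L reaches P via L → U → P.
S reaches P via S → L → U → P.
T reaches P via T → N → P.
No chain forces J (or any of the others) ahead of P.
That's L, N, S, T, and U — 5 in all.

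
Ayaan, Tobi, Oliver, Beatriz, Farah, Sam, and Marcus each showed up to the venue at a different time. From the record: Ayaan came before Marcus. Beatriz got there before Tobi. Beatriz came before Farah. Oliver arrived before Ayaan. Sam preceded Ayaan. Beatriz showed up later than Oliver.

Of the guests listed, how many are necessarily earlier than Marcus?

Directly stated before Marcus: Ayaan.
Oliver reaches Marcus via Oliver → Ayaan → Marcus.
Sam reaches Marcus via Sam → Ayaan → Marcus.
That's Ayaan, Oliver, and Sam — 3 in all.

3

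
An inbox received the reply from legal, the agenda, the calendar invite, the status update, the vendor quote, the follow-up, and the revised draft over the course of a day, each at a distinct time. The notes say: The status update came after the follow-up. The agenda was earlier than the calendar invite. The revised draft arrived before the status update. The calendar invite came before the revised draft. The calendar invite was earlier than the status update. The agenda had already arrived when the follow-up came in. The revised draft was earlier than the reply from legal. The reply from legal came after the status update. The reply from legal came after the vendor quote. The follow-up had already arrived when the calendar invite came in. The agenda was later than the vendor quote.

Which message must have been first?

The vendor quote has a chain of constraints placing it before every other message, so the vendor quote must be first.

the vendor quote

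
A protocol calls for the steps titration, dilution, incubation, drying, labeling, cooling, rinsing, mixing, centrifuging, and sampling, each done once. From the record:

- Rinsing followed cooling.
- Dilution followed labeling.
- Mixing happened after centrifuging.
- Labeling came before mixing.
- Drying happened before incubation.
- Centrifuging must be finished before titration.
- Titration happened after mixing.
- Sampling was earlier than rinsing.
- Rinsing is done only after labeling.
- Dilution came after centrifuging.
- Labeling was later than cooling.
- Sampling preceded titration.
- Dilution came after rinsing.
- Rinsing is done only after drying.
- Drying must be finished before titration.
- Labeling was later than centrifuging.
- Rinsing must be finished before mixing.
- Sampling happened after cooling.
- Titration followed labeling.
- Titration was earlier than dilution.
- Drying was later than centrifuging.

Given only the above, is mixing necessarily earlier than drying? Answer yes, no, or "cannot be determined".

Tracing the constraints gives drying → rinsing → mixing, so drying must come before mixing.
That means mixing cannot be before drying.

no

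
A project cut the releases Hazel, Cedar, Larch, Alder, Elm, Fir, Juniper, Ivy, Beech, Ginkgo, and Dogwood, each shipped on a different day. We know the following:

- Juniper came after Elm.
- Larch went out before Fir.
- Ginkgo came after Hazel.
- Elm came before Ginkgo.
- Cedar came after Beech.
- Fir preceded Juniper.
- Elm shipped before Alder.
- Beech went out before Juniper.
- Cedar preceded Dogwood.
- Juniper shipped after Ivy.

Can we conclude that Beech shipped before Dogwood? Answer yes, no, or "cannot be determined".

yes

Chain the constraints: Beech → Cedar → Dogwood. Each link is directly stated, so Beech comes before Dogwood.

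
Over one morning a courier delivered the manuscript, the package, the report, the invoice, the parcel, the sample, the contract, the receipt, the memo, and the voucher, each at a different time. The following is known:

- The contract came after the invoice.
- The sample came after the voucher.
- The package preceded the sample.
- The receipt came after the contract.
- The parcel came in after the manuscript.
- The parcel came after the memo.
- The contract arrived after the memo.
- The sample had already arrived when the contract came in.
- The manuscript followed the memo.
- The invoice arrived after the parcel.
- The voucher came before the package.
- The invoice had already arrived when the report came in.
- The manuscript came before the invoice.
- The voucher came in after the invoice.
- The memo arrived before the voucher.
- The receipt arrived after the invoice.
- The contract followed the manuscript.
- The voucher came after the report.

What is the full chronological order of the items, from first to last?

the memo, the manuscript, the parcel, the invoice, the report, the voucher, the package, the sample, the contract, the receipt

The constraints fix every adjacent pair, so only one ordering works:
the memo → the manuscript → the parcel → the invoice → the report → the voucher → the package → the sample → the contract → the receipt.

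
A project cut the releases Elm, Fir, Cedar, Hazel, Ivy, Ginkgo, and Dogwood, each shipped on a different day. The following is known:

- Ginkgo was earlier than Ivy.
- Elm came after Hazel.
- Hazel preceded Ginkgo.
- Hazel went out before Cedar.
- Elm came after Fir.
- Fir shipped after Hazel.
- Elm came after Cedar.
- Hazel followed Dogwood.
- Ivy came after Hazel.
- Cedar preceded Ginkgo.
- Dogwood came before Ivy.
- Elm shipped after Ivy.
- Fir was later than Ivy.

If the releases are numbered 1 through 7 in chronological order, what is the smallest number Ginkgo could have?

Cedar, Dogwood, and Hazel must all come before Ginkgo — 3 forced predecessors.
Nothing else is forced ahead of Ginkgo, so its earliest slot is position 3 + 1 = 4.

4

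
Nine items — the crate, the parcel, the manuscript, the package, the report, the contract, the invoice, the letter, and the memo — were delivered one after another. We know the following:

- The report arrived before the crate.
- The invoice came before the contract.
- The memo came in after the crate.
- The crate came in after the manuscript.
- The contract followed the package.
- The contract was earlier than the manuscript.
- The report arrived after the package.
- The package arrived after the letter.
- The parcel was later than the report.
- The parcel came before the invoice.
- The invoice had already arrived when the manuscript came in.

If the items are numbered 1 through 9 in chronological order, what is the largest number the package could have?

The package must come before the contract, the crate, the invoice, the manuscript, the memo, the parcel, and the report — 7 items forced after it.
Everything else can be placed before the package in some valid order, so the package can sit as late as position 9 − 7 = 2.

2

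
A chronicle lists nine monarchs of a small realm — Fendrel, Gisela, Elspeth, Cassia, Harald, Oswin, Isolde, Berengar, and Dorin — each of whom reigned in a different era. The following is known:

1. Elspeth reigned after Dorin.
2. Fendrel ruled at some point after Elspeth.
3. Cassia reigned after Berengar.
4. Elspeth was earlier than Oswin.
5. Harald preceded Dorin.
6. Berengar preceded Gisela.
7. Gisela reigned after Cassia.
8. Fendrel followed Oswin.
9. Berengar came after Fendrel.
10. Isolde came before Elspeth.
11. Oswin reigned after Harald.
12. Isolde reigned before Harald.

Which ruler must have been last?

Every other ruler has a chain of constraints placing them before Gisela, so Gisela is last.

Gisela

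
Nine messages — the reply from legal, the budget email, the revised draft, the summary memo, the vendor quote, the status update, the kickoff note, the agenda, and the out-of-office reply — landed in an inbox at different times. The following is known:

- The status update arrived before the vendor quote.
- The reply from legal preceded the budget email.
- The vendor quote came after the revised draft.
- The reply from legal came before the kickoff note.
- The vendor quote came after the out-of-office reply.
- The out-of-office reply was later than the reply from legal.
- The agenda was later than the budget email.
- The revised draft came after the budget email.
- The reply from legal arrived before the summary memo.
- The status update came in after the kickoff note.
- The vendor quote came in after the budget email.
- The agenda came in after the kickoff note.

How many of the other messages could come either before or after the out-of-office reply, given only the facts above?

6

Forced before the out-of-office reply: the reply from legal; forced after the out-of-office reply: the vendor quote.
That leaves the agenda, the budget email, the kickoff note, the revised draft, the status update, and the summary memo with no forced order relative to the out-of-office reply — 6.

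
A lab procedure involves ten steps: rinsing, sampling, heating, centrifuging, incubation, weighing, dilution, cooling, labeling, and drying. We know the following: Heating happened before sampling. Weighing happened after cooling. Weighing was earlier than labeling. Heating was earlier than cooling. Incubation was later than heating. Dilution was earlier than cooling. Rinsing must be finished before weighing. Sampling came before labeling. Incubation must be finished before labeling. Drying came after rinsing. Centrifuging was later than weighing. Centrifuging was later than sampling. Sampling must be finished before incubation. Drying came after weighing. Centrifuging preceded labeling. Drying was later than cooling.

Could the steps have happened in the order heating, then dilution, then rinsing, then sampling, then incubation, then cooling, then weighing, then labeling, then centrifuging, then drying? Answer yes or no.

no

The constraints require centrifuging before labeling, but in the proposed sequence labeling appears ahead of centrifuging. That one violation is enough.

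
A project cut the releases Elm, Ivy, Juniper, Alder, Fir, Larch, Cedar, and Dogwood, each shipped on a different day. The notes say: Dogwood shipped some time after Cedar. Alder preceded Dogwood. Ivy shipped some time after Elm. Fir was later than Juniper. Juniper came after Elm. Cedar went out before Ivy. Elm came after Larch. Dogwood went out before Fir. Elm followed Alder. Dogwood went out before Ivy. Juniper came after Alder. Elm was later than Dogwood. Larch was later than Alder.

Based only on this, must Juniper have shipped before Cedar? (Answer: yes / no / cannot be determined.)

Tracing the constraints gives Cedar → Dogwood → Elm → Juniper, so Cedar must come before Juniper.
That means Juniper cannot be before Cedar.

no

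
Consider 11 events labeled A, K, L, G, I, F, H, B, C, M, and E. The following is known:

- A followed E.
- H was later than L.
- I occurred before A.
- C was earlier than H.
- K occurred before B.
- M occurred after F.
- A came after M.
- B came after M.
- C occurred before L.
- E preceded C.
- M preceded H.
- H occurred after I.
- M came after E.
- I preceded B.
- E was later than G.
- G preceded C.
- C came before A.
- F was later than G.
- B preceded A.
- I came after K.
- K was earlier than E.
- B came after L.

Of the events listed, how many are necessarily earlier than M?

Directly stated before M: E and F.
G reaches M via G → F → M.
K reaches M via K → E → M.
That's E, F, G, and K — 4 in all.

4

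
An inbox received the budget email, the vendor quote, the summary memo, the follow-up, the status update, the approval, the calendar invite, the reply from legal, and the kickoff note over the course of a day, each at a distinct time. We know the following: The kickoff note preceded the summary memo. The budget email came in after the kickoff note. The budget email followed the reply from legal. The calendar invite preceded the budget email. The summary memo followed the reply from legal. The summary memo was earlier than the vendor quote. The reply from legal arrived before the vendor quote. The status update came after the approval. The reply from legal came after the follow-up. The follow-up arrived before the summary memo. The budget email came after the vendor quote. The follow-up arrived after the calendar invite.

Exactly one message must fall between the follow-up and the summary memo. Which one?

Tracing the constraints gives the follow-up → the reply from legal → the summary memo, so the reply from legal sits after the follow-up and before the summary memo.
No other message is forced both after the follow-up and before the summary memo.

the reply from legal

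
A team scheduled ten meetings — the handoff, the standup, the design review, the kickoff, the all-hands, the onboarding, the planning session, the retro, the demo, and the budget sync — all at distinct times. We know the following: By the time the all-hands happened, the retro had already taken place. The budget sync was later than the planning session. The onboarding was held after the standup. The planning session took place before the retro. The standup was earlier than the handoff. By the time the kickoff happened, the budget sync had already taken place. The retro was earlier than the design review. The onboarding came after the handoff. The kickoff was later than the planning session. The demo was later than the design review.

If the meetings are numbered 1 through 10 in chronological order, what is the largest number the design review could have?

The design review must come before the demo — 1 meeting forced after it.
Everything else can be placed before the design review in some valid order, so the design review can sit as late as position 10 − 1 = 9.

9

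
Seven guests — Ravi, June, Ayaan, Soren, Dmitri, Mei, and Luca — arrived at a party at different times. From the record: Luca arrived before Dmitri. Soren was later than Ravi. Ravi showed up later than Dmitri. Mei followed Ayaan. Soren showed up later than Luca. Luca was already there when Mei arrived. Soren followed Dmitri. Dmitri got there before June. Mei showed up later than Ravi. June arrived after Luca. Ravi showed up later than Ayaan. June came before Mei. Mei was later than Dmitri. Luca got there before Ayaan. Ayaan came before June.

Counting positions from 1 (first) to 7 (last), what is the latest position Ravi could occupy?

Ravi must come before Mei and Soren — 2 guests forced after them.
Everything else can be placed before Ravi in some valid order, so Ravi can sit as late as position 7 − 2 = 5.

5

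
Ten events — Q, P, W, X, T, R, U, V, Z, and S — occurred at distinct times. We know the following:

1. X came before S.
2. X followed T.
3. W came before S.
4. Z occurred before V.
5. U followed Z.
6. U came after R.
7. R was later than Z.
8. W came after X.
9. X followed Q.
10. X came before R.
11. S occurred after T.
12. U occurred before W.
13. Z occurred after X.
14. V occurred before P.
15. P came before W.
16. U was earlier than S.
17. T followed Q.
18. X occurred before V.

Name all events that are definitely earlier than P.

Q, T, V, X, Z

Directly stated before P: V.
Q reaches P via Q → X → V → P.
T reaches P via T → X → V → P.
X reaches P via X → V → P.
Likewise Z reaches P by chaining the stated constraints.
No chain forces U (or any of the others) ahead of P.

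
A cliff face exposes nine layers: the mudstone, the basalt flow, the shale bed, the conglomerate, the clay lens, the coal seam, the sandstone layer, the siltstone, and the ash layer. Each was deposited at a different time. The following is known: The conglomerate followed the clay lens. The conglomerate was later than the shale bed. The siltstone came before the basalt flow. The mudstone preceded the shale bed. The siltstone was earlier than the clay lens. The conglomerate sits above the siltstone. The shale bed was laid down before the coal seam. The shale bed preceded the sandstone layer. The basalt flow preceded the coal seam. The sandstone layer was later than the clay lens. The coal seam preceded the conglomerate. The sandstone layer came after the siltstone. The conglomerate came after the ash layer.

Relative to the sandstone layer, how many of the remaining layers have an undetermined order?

4

Forced before the sandstone layer: the clay lens, the mudstone, the shale bed, and the siltstone.
That leaves the ash layer, the basalt flow, the coal seam, and the conglomerate with no forced order relative to the sandstone layer — 4.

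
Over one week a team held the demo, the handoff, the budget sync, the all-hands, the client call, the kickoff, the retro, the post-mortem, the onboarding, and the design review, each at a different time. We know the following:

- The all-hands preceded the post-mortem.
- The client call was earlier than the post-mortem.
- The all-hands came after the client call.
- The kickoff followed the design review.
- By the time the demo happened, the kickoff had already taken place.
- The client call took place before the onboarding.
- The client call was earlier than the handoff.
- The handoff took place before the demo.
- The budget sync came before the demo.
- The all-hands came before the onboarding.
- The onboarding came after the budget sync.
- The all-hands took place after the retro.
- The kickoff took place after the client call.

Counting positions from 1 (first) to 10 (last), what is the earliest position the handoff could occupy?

The client call must come before the handoff — 1 forced predecessor.
Nothing else is forced ahead of the handoff, so its earliest slot is position 1 + 1 = 2.

2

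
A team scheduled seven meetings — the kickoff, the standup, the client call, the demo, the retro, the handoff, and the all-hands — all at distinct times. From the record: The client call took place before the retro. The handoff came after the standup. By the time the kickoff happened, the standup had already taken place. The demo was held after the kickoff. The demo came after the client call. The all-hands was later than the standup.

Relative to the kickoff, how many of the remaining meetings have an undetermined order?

Forced before the kickoff: the standup; forced after the kickoff: the demo.
That leaves the all-hands, the client call, the handoff, and the retro with no forced order relative to the kickoff — 4.

4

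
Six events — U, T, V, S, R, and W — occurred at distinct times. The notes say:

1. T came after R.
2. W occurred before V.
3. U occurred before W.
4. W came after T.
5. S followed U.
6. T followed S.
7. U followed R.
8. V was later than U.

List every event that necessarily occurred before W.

Directly stated before W: T and U.
R reaches W via R → T → W.
S reaches W via S → T → W.
No chain forces V ahead of W.

R, S, T, U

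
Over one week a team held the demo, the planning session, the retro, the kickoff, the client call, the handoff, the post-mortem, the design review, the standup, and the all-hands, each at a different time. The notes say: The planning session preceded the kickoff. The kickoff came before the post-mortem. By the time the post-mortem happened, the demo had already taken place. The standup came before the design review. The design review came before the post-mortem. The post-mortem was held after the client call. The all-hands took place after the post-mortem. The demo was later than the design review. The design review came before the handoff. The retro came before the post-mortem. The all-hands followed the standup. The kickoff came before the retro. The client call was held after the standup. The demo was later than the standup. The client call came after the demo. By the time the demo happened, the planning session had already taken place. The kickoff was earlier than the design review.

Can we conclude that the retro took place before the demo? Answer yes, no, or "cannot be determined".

cannot be determined

No chain of stated constraints runs from the retro to the demo, and none runs from the demo to the retro either.
So the relative order of the retro and the demo is not fixed by the given facts.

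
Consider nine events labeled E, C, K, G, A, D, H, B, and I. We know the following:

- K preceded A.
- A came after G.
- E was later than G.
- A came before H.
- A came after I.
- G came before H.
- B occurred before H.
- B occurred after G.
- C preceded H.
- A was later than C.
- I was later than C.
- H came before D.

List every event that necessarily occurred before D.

A, B, C, G, H, I, K

Directly stated before D: H.
A reaches D via A → H → D.
B reaches D via B → H → D.
C reaches D via C → H → D.
Likewise G, I, and K each reach D by chaining the stated constraints.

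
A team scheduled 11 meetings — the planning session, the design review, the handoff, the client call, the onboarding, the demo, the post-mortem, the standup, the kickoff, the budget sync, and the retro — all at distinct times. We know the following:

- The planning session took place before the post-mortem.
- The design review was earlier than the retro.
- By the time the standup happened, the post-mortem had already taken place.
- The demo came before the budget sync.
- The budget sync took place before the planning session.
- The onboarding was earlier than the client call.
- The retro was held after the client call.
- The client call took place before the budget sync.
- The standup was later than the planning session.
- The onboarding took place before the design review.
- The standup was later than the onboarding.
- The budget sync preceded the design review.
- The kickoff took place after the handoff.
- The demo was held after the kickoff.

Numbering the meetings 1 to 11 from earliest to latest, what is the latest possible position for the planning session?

The planning session must come before the post-mortem and the standup — 2 meetings forced after it.
Everything else can be placed before the planning session in some valid order, so the planning session can sit as late as position 11 − 2 = 9.

9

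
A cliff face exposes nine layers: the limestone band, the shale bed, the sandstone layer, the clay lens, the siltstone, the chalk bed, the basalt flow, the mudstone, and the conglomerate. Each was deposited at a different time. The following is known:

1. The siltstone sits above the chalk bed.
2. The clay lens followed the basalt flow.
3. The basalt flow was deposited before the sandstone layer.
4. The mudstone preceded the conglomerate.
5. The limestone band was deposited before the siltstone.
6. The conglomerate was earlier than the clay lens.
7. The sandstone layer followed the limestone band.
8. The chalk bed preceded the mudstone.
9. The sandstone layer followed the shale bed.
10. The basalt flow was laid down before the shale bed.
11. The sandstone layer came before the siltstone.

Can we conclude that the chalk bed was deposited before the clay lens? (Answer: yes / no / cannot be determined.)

Chain the constraints: the chalk bed → the mudstone → the conglomerate → the clay lens. Each link is directly stated, so the chalk bed comes before the clay lens.

yes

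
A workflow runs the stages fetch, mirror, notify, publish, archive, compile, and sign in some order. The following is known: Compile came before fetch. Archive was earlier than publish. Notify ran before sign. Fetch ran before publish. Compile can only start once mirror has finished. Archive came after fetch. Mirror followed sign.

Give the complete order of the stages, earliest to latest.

notify, sign, mirror, compile, fetch, archive, publish

The constraints fix every adjacent pair, so only one ordering works:
notify → sign → mirror → compile → fetch → archive → publish.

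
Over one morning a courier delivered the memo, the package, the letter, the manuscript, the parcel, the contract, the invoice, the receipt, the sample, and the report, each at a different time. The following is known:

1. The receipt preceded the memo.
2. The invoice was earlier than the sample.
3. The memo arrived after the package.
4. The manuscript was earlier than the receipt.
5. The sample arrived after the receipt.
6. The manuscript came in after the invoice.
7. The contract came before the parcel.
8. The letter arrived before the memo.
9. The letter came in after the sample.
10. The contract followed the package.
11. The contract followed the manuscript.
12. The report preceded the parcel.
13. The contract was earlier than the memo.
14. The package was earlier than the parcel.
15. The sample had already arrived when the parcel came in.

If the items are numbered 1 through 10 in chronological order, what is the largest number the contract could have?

8

The contract must come before the memo and the parcel — 2 items forced after it.
Everything else can be placed before the contract in some valid order, so the contract can sit as late as position 10 − 2 = 8.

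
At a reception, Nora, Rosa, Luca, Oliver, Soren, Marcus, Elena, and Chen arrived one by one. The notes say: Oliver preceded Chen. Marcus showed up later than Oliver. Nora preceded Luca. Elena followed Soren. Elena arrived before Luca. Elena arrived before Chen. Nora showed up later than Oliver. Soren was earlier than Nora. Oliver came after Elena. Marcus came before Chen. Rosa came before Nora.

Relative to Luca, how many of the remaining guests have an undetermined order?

2

Forced before Luca: Elena, Nora, Oliver, Rosa, and Soren.
That leaves Chen and Marcus with no forced order relative to Luca — 2.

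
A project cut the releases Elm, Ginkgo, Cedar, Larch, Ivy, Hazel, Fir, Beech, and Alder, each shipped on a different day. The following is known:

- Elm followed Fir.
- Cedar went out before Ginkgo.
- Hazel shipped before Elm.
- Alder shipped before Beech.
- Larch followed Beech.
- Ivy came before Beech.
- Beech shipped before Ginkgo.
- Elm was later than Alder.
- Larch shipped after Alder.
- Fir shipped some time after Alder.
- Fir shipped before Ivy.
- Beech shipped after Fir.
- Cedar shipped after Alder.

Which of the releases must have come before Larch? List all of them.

Directly stated before Larch: Alder and Beech.
Fir reaches Larch via Fir → Beech → Larch.
Ivy reaches Larch via Ivy → Beech → Larch.

Alder, Beech, Fir, Ivy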